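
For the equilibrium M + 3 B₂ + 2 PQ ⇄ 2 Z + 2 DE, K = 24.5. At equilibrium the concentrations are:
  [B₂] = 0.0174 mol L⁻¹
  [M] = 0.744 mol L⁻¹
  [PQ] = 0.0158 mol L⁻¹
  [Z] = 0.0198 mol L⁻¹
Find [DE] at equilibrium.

At equilibrium, K = [Z]²·[DE]² / ([M]·[B₂]³·[PQ]²) = 24.5.
(0.0198)²·([DE])² / ((0.744)·(0.0174)³·(0.0158)²) = 24.5
[DE]² = 6.11×10⁻⁵ ⇒ [DE] = 0.00782 mol L⁻¹

[DE] = 0.00782 mol L⁻¹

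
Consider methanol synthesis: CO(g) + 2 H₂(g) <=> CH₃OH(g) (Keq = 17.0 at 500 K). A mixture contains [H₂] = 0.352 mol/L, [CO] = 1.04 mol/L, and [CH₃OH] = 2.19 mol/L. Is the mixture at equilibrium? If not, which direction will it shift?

yes, at equilibrium

Q = [CH₃OH] / ([CO]·[H₂]²) = (2.19) / ((1.04)·(0.352)²) = 17.0
Q = 17.0 = Keq; the system is at equilibrium.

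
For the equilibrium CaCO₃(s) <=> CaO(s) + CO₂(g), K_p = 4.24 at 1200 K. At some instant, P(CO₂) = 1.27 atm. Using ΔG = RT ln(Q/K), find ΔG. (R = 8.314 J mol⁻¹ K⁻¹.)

ΔG = -12.0 kJ/mol

(CaCO₃, CaO are pure solids — omitted from Q_p.)
Q_p = P(CO₂) = 1.27
ΔG = RT ln(Q_p/K_p) = (8.314 J mol⁻¹ K⁻¹)(1200 K) × ln(1.27/4.24)
   = (9.977 kJ/mol)(-1.206) = -12.0 kJ/mol
ΔG < 0, so the forward reaction is spontaneous (proceeds forward).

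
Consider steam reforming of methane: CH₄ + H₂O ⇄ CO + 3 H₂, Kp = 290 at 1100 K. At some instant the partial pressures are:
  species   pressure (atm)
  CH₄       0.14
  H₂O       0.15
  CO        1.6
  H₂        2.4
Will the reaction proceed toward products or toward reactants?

Qp = P(CO)·P(H₂)³ / (P(CH₄)·P(H₂O)) = (1.6)·(2.4)³ / ((0.14)·(0.15)) = 1100
Qp = 1100 > Kp = 290, so the reverse reaction proceeds.

reverse (toward reactants)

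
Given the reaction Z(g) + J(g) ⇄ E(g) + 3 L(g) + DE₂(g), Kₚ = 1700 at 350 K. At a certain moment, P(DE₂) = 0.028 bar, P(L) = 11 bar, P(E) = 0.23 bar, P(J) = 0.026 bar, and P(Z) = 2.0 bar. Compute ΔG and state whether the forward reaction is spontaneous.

ΔG = -6.79 kJ/mol; the forward reaction is spontaneous

Qₚ = P(E)·P(L)³·P(DE₂) / (P(Z)·P(J)) = (0.23)·(11)³·(0.028) / ((2.0)·(0.026)) = 165
ΔG = RT ln(Qₚ/Kₚ) = (8.314 J mol⁻¹ K⁻¹)(350 K) × ln(165/1700)
   = (2.910 kJ/mol)(-2.332) = -6.79 kJ/mol
ΔG < 0, so the forward reaction is spontaneous (proceeds forward).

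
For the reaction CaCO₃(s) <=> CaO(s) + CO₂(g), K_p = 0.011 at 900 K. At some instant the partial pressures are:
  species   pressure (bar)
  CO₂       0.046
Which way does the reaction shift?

reverse (toward reactants)

(CaCO₃, CaO are pure solids — omitted from Q_p.)
Q_p = P(CO₂) = 0.046
Q_p = 0.046 > K_p = 0.011, so the reverse reaction proceeds.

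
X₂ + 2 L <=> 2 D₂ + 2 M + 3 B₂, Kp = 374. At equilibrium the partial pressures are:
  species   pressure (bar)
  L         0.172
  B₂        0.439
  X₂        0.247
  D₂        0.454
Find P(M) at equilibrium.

At equilibrium, Kp = P(D₂)²·P(M)²·P(B₂)³ / (P(X₂)·P(L)²) = 374.
(0.454)²·(P(M))²·(0.439)³ / ((0.247)·(0.172)²) = 374
P(M)² = 157 ⇒ P(M) = 12.5 bar

P(M) = 12.5 bar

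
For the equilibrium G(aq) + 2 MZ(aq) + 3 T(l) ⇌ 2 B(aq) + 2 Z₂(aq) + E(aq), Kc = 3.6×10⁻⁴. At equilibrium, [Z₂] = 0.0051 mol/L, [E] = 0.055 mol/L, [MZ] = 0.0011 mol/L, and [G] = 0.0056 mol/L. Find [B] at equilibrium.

(T is a pure liquid — omitted from Kc.)
At equilibrium, Kc = [B]²·[Z₂]²·[E] / ([G]·[MZ]²) = 3.6×10⁻⁴.
([B])²·(0.0051)²·(0.055) / ((0.0056)·(0.0011)²) = 3.6×10⁻⁴
[B]² = 1.71×10⁻⁶ ⇒ [B] = 0.0013 mol/L

[B] = 0.0013 mol/L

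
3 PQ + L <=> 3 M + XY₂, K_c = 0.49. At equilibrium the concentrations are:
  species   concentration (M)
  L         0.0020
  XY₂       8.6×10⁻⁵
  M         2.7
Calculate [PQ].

At equilibrium, K_c = [M]³·[XY₂] / ([PQ]³·[L]) = 0.49.
(2.7)³·(8.6×10⁻⁵) / (([PQ])³·(0.0020)) = 0.49
[PQ]³ = 1.73 ⇒ [PQ] = 1.2 M

[PQ] = 1.2 M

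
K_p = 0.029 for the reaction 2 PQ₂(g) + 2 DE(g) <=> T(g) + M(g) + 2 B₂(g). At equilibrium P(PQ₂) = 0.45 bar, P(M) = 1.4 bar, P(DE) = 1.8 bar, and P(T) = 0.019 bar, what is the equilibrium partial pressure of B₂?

P(B₂) = 0.85 bar

At equilibrium, K_p = P(T)·P(M)·P(B₂)² / (P(PQ₂)²·P(DE)²) = 0.029.
(0.019)·(1.4)·(P(B₂))² / ((0.45)²·(1.8)²) = 0.029
P(B₂)² = 0.715 ⇒ P(B₂) = 0.85 bar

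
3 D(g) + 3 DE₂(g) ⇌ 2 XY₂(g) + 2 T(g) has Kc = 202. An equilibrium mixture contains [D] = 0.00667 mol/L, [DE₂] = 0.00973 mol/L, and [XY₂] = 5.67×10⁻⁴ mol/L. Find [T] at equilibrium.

[T] = 0.0131 mol/L

At equilibrium, Kc = [XY₂]²·[T]² / ([D]³·[DE₂]³) = 202.
(5.67×10⁻⁴)²·([T])² / ((0.00667)³·(0.00973)³) = 202
[T]² = 1.72×10⁻⁴ ⇒ [T] = 0.0131 mol/L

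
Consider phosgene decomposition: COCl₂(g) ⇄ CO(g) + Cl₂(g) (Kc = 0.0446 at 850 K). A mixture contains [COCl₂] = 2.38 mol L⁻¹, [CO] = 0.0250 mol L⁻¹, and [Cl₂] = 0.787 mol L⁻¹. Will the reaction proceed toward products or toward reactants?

in the forward direction

Qc = [CO]·[Cl₂] / [COCl₂] = (0.0250)·(0.787) / (2.38) = 0.00827
Qc = 0.00827 < Kc = 0.0446, so the forward reaction proceeds.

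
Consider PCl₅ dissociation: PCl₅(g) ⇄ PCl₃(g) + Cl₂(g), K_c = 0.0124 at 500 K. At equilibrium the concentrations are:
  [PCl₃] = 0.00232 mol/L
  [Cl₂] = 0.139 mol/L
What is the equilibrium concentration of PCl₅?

At equilibrium, K_c = [PCl₃]·[Cl₂] / [PCl₅] = 0.0124.
(0.00232)·(0.139) / ([PCl₅]) = 0.0124
[PCl₅] = 0.0260 mol/L

[PCl₅] = 0.0260 mol/L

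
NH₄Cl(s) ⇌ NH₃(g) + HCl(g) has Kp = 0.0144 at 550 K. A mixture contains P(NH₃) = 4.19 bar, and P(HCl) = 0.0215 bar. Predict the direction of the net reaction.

toward reactants

(NH₄Cl is a pure solid — omitted from Qp.)
Qp = P(NH₃)·P(HCl) = (4.19)·(0.0215) = 0.0901
Qp = 0.0901 > Kp = 0.0144, so the reverse reaction proceeds.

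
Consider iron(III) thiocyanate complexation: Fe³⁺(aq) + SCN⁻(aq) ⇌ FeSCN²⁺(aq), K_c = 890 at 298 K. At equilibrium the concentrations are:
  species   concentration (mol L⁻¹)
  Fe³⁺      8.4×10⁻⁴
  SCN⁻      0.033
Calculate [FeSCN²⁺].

At equilibrium, K_c = [FeSCN²⁺] / ([Fe³⁺]·[SCN⁻]) = 890.
([FeSCN²⁺]) / ((8.4×10⁻⁴)·(0.033)) = 890
[FeSCN²⁺] = 0.0247 = 0.025 mol L⁻¹

[FeSCN²⁺] = 0.025 mol L⁻¹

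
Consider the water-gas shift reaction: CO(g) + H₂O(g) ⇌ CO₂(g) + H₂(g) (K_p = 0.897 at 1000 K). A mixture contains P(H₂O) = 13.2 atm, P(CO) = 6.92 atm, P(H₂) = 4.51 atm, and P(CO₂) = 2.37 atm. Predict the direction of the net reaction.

Q_p = P(CO₂)·P(H₂) / (P(CO)·P(H₂O)) = (2.37)·(4.51) / ((6.92)·(13.2)) = 0.117
Q_p = 0.117 < K_p = 0.897, so the forward reaction proceeds.

toward products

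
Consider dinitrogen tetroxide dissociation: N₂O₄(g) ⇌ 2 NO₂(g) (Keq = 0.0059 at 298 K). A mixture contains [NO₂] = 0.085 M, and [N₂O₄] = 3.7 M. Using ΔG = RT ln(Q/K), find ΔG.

Q = [NO₂]² / [N₂O₄] = (0.085)² / (3.7) = 0.00195
ΔG = RT ln(Q/Keq) = (8.314 J mol⁻¹ K⁻¹)(298 K) × ln(0.00195/0.0059)
   = (2.478 kJ/mol)(-1.107) = -2.74 kJ/mol
ΔG < 0, so the forward reaction is spontaneous (proceeds forward).

ΔG = -2.74 kJ/mol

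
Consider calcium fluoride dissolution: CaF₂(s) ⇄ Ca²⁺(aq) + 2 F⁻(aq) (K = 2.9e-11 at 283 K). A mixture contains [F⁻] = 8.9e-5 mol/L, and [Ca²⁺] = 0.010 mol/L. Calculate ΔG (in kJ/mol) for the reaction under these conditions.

(CaF₂ is a pure solid — omitted from Q.)
Q = [Ca²⁺]·[F⁻]² = (0.010)·(8.9e-5)² = 7.92e-11
ΔG = RT ln(Q/K) = (8.314 J mol⁻¹ K⁻¹)(283 K) × ln(7.92e-11/2.9e-11)
   = (2.353 kJ/mol)(1.005) = 2.36 kJ/mol
ΔG > 0, so the forward reaction is non-spontaneous (proceeds in reverse).

ΔG = 2.36 kJ/mol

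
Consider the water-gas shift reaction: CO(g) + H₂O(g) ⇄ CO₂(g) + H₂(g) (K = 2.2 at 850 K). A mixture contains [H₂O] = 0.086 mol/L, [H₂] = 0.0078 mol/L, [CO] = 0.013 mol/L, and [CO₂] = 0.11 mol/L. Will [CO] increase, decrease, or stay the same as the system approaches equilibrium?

Q = [CO₂]·[H₂] / ([CO]·[H₂O]) = (0.11)·(0.0078) / ((0.013)·(0.086)) = 0.77
Q = 0.77 < K = 2.2: net forward reaction.
CO is a reactant, so it decreases.

decrease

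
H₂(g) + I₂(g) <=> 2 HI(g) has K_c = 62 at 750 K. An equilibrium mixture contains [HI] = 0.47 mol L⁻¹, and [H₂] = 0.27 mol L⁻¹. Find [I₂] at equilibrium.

At equilibrium, K_c = [HI]² / ([H₂]·[I₂]) = 62.
(0.47)² / ((0.27)·([I₂])) = 62
[I₂] = 0.0132 = 0.013 mol L⁻¹

[I₂] = 0.013 mol L⁻¹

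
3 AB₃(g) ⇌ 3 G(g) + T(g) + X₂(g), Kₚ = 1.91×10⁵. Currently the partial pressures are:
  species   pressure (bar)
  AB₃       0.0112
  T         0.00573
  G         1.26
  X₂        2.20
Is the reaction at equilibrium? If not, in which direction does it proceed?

Qₚ = P(G)³·P(T)·P(X₂) / P(AB₃)³ = (1.26)³·(0.00573)·(2.20) / (0.0112)³ = 17900
Qₚ = 17900 < Kₚ = 1.91×10⁵, so the forward reaction proceeds.

to the right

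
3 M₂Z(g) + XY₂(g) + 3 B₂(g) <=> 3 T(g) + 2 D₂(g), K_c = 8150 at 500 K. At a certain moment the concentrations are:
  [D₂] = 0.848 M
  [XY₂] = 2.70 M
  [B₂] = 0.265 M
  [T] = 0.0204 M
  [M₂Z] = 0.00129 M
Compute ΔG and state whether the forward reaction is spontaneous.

ΔG = 8.06 kJ/mol; the forward reaction is non-spontaneous

Q_c = [T]³·[D₂]² / ([M₂Z]³·[XY₂]·[B₂]³) = (0.0204)³·(0.848)² / ((0.00129)³·(2.70)·(0.265)³) = 56600
ΔG = RT ln(Q_c/K_c) = (8.314 J mol⁻¹ K⁻¹)(500 K) × ln(56600/8150)
   = (4.157 kJ/mol)(1.938) = 8.06 kJ/mol
ΔG > 0, so the forward reaction is non-spontaneous (proceeds in reverse).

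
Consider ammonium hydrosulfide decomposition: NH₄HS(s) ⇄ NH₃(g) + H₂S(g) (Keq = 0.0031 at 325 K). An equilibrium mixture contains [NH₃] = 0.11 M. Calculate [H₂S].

[H₂S] = 0.028 M

(NH₄HS is a pure solid — omitted from Keq.)
At equilibrium, Keq = [NH₃]·[H₂S] = 0.0031.
(0.11)·([H₂S]) = 0.0031
[H₂S] = 0.0282 = 0.028 M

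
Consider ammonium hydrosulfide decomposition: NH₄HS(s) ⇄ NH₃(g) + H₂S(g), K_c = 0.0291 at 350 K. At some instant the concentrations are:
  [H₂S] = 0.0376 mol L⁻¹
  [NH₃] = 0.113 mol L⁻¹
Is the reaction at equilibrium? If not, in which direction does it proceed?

(NH₄HS is a pure solid — omitted from Q_c.)
Q_c = [NH₃]·[H₂S] = (0.113)·(0.0376) = 0.00425
Q_c = 0.00425 < K_c = 0.0291, so the forward reaction proceeds.

forward (toward products)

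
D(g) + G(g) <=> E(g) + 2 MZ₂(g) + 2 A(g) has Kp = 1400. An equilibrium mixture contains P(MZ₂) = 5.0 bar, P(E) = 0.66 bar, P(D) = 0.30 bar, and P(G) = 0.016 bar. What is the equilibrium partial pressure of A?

At equilibrium, Kp = P(E)·P(MZ₂)²·P(A)² / (P(D)·P(G)) = 1400.
(0.66)·(5.0)²·(P(A))² / ((0.30)·(0.016)) = 1400
P(A)² = 0.407 ⇒ P(A) = 0.64 bar

P(A) = 0.64 bar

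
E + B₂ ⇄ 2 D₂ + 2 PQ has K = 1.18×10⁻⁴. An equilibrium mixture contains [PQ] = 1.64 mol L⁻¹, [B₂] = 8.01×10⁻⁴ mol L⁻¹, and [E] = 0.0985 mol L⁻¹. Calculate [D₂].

[D₂] = 5.88×10⁻⁵ mol L⁻¹

At equilibrium, K = [D₂]²·[PQ]² / ([E]·[B₂]) = 1.18×10⁻⁴.
([D₂])²·(1.64)² / ((0.0985)·(8.01×10⁻⁴)) = 1.18×10⁻⁴
[D₂]² = 3.46×10⁻⁹ ⇒ [D₂] = 5.88×10⁻⁵ mol L⁻¹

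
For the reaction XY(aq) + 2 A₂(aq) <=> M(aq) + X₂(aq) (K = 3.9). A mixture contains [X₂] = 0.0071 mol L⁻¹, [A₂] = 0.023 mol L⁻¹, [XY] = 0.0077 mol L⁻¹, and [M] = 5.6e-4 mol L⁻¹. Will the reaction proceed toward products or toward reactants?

to the right

Q = [M]·[X₂] / ([XY]·[A₂]²) = (5.6e-4)·(0.0071) / ((0.0077)·(0.023)²) = 0.98
Q = 0.98 < K = 3.9, so the forward reaction proceeds.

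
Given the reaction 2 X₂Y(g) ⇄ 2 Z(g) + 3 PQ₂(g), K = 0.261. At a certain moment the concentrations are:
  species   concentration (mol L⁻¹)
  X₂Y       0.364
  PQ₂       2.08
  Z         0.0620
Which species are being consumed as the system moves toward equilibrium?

Q = [Z]²·[PQ₂]³ / [X₂Y]² = (0.0620)²·(2.08)³ / (0.364)² = 0.261
Q = 0.261 = K; the system is at equilibrium.

none (at equilibrium)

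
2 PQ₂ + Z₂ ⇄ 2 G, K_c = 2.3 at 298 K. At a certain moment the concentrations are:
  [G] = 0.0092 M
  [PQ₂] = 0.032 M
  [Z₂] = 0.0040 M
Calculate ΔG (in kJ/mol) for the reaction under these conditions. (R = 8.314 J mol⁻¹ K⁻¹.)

Q_c = [G]² / ([PQ₂]²·[Z₂]) = (0.0092)² / ((0.032)²·(0.0040)) = 20.7
ΔG = RT ln(Q_c/K_c) = (8.314 J mol⁻¹ K⁻¹)(298 K) × ln(20.7/2.3)
   = (2.478 kJ/mol)(2.197) = 5.44 kJ/mol
ΔG > 0, so the forward reaction is non-spontaneous (proceeds in reverse).

ΔG = 5.44 kJ/mol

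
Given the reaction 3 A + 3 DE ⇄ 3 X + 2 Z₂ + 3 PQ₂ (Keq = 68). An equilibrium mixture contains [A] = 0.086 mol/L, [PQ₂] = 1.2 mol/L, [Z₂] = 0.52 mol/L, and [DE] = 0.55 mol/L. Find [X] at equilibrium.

At equilibrium, Keq = [X]³·[Z₂]²·[PQ₂]³ / ([A]³·[DE]³) = 68.
([X])³·(0.52)²·(1.2)³ / ((0.086)³·(0.55)³) = 68
[X]³ = 0.0154 ⇒ [X] = 0.25 mol/L

[X] = 0.25 mol/L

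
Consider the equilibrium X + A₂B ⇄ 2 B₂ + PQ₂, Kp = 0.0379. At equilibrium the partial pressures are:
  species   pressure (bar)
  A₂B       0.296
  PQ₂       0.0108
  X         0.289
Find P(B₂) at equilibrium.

At equilibrium, Kp = P(B₂)²·P(PQ₂) / (P(X)·P(A₂B)) = 0.0379.
(P(B₂))²·(0.0108) / ((0.289)·(0.296)) = 0.0379
P(B₂)² = 0.300 ⇒ P(B₂) = 0.548 bar

P(B₂) = 0.548 bar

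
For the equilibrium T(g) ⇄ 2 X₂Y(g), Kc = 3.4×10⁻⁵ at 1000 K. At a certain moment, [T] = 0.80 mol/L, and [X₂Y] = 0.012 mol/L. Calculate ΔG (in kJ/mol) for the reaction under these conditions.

ΔG = 13.9 kJ/mol

Qc = [X₂Y]² / [T] = (0.012)² / (0.80) = 1.80×10⁻⁴
ΔG = RT ln(Qc/Kc) = (8.314 J mol⁻¹ K⁻¹)(1000 K) × ln(1.80×10⁻⁴/3.4×10⁻⁵)
   = (8.314 kJ/mol)(1.667) = 13.9 kJ/mol
ΔG > 0, so the forward reaction is non-spontaneous (proceeds in reverse).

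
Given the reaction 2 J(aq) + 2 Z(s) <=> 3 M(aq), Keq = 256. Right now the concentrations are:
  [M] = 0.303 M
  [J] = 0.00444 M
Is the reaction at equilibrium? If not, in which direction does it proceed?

(Z is a pure solid — omitted from Q.)
Q = [M]³ / [J]² = (0.303)³ / (0.00444)² = 1410
Q = 1410 > Keq = 256, so the reverse reaction proceeds.

in the reverse direction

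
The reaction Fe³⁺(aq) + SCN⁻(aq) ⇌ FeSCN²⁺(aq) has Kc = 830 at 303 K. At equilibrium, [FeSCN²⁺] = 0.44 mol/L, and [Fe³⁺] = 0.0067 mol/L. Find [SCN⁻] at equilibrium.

At equilibrium, Kc = [FeSCN²⁺] / ([Fe³⁺]·[SCN⁻]) = 830.
(0.44) / ((0.0067)·([SCN⁻])) = 830
[SCN⁻] = 0.0791 = 0.079 mol/L

[SCN⁻] = 0.079 mol/L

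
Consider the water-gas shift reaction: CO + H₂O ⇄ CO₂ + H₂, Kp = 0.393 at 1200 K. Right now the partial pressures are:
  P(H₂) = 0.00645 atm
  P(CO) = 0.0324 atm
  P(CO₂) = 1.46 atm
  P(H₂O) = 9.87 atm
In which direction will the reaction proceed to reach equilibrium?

to the right

Qp = P(CO₂)·P(H₂) / (P(CO)·P(H₂O)) = (1.46)·(0.00645) / ((0.0324)·(9.87)) = 0.0294
Qp = 0.0294 < Kp = 0.393, so the forward reaction proceeds.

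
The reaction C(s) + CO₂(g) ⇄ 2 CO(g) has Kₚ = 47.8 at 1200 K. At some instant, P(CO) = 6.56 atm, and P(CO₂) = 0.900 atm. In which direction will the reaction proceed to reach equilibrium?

at equilibrium

(C is a pure solid — omitted from Qₚ.)
Qₚ = P(CO)² / P(CO₂) = (6.56)² / (0.900) = 47.8
Qₚ = 47.8 = Kₚ, so the system is already at equilibrium.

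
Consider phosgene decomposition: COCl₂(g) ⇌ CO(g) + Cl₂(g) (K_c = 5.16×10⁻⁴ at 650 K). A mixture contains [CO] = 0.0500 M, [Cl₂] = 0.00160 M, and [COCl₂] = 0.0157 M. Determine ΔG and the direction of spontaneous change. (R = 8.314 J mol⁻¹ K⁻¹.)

Q_c = [CO]·[Cl₂] / [COCl₂] = (0.0500)·(0.00160) / (0.0157) = 0.00510
ΔG = RT ln(Q_c/K_c) = (8.314 J mol⁻¹ K⁻¹)(650 K) × ln(0.00510/5.16×10⁻⁴)
   = (5.404 kJ/mol)(2.291) = 12.4 kJ/mol
ΔG > 0, so the forward reaction is non-spontaneous (proceeds in reverse).

ΔG = 12.4 kJ/mol; the forward reaction is non-spontaneous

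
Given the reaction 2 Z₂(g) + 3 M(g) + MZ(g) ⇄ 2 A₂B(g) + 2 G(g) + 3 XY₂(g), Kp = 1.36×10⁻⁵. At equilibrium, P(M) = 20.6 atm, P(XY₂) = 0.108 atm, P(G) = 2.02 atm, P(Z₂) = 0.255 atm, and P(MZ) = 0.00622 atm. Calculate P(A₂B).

P(A₂B) = 0.0967 atm

At equilibrium, Kp = P(A₂B)²·P(G)²·P(XY₂)³ / (P(Z₂)²·P(M)³·P(MZ)) = 1.36×10⁻⁵.
(P(A₂B))²·(2.02)²·(0.108)³ / ((0.255)²·(20.6)³·(0.00622)) = 1.36×10⁻⁵
P(A₂B)² = 0.00935 ⇒ P(A₂B) = 0.0967 atm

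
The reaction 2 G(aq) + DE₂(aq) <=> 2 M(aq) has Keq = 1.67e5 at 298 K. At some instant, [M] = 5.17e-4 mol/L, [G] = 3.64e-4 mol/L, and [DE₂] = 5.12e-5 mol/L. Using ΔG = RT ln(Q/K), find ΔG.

Q = [M]² / ([G]²·[DE₂]) = (5.17e-4)² / ((3.64e-4)²·(5.12e-5)) = 39400
ΔG = RT ln(Q/Keq) = (8.314 J mol⁻¹ K⁻¹)(298 K) × ln(39400/1.67e5)
   = (2.478 kJ/mol)(-1.444) = -3.58 kJ/mol
ΔG < 0, so the forward reaction is spontaneous (proceeds forward).

ΔG = -3.58 kJ/mol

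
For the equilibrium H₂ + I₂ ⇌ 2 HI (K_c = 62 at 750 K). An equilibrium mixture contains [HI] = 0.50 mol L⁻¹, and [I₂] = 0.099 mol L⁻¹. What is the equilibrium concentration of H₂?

At equilibrium, K_c = [HI]² / ([H₂]·[I₂]) = 62.
(0.50)² / (([H₂])·(0.099)) = 62
[H₂] = 0.0407 = 0.041 mol L⁻¹

[H₂] = 0.041 mol L⁻¹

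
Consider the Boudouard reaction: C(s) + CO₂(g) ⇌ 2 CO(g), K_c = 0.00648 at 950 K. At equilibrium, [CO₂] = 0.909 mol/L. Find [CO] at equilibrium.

[CO] = 0.0767 mol/L

(C is a pure solid — omitted from K_c.)
At equilibrium, K_c = [CO]² / [CO₂] = 0.00648.
([CO])² / (0.909) = 0.00648
[CO]² = 0.00589 ⇒ [CO] = 0.0767 mol/L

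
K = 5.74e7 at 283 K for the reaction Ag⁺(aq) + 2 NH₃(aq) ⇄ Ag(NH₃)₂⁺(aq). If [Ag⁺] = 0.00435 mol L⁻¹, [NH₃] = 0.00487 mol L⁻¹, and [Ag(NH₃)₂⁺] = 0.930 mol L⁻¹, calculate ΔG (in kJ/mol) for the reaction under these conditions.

Q = [Ag(NH₃)₂⁺] / ([Ag⁺]·[NH₃]²) = (0.930) / ((0.00435)·(0.00487)²) = 9.01e6
ΔG = RT ln(Q/K) = (8.314 J mol⁻¹ K⁻¹)(283 K) × ln(9.01e6/5.74e7)
   = (2.353 kJ/mol)(-1.852) = -4.36 kJ/mol
ΔG < 0, so the forward reaction is spontaneous (proceeds forward).

ΔG = -4.36 kJ/mol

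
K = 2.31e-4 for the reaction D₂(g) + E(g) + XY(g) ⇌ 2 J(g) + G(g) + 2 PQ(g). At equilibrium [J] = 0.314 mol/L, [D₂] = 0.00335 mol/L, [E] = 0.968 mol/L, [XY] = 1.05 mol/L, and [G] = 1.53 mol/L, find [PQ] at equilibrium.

[PQ] = 0.00228 mol/L

At equilibrium, K = [J]²·[G]·[PQ]² / ([D₂]·[E]·[XY]) = 2.31e-4.
(0.314)²·(1.53)·([PQ])² / ((0.00335)·(0.968)·(1.05)) = 2.31e-4
[PQ]² = 5.21e-6 ⇒ [PQ] = 0.00228 mol/L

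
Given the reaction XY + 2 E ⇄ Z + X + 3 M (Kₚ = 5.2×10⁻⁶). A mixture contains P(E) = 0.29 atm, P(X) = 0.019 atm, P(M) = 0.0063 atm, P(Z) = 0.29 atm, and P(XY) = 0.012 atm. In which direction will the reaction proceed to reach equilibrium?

forward (toward products)

Qₚ = P(Z)·P(X)·P(M)³ / (P(XY)·P(E)²) = (0.29)·(0.019)·(0.0063)³ / ((0.012)·(0.29)²) = 1.4×10⁻⁶
Qₚ = 1.4×10⁻⁶ < Kₚ = 5.2×10⁻⁶, so the forward reaction proceeds.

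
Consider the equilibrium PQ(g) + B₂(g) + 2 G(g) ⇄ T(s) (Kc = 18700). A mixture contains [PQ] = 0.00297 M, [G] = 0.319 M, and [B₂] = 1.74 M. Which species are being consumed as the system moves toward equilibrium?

PQ, B₂, G (reactants)

(T is a pure solid — omitted from Qc.)
Qc = 1 / ([PQ]·[B₂]·[G]²) = 1 / ((0.00297)·(1.74)·(0.319)²) = 1900
Qc = 1900 < Kc = 18700: net forward reaction.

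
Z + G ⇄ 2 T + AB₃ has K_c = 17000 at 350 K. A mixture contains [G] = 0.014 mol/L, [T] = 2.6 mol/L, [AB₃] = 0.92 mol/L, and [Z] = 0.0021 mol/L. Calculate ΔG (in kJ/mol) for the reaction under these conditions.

ΔG = 7.34 kJ/mol

Q_c = [T]²·[AB₃] / ([Z]·[G]) = (2.6)²·(0.92) / ((0.0021)·(0.014)) = 2.12e5
ΔG = RT ln(Q_c/K_c) = (8.314 J mol⁻¹ K⁻¹)(350 K) × ln(2.12e5/17000)
   = (2.910 kJ/mol)(2.523) = 7.34 kJ/mol
ΔG > 0, so the forward reaction is non-spontaneous (proceeds in reverse).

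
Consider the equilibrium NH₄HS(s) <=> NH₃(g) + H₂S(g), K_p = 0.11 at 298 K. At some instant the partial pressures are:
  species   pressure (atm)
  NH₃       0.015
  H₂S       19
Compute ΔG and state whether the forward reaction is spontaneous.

(NH₄HS is a pure solid — omitted from Q_p.)
Q_p = P(NH₃)·P(H₂S) = (0.015)·(19) = 0.285
ΔG = RT ln(Q_p/K_p) = (8.314 J mol⁻¹ K⁻¹)(298 K) × ln(0.285/0.11)
   = (2.478 kJ/mol)(0.9520) = 2.36 kJ/mol
ΔG > 0, so the forward reaction is non-spontaneous (proceeds in reverse).

ΔG = 2.36 kJ/mol; the forward reaction is non-spontaneous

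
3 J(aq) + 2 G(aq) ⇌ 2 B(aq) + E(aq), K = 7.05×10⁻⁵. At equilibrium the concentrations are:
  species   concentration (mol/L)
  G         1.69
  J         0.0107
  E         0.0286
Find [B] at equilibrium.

At equilibrium, K = [B]²·[E] / ([J]³·[G]²) = 7.05×10⁻⁵.
([B])²·(0.0286) / ((0.0107)³·(1.69)²) = 7.05×10⁻⁵
[B]² = 8.62×10⁻⁹ ⇒ [B] = 9.29×10⁻⁵ mol/L

[B] = 9.29×10⁻⁵ mol/L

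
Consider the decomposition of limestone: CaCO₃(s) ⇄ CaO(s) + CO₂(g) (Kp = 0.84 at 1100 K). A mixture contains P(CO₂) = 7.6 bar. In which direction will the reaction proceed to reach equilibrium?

(CaCO₃, CaO are pure solids — omitted from Qp.)
Qp = P(CO₂) = 7.6
Qp = 7.6 > Kp = 0.84, so the reverse reaction proceeds.

to the left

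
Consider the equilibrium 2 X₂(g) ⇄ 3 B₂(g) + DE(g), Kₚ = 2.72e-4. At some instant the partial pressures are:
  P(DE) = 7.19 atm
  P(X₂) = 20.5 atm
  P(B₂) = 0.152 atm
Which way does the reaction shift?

Qₚ = P(B₂)³·P(DE) / P(X₂)² = (0.152)³·(7.19) / (20.5)² = 6.01e-5
Qₚ = 6.01e-5 < Kₚ = 2.72e-4, so the forward reaction proceeds.

toward products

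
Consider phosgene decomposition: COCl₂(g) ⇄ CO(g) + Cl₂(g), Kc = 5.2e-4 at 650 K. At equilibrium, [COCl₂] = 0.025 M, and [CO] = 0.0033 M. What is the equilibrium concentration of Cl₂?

[Cl₂] = 0.0039 M

At equilibrium, Kc = [CO]·[Cl₂] / [COCl₂] = 5.2e-4.
(0.0033)·([Cl₂]) / (0.025) = 5.2e-4
[Cl₂] = 0.00394 = 0.0039 M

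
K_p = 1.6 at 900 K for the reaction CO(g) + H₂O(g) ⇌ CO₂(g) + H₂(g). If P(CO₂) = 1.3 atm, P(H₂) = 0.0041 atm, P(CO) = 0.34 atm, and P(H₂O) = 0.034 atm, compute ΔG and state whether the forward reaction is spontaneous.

Q_p = P(CO₂)·P(H₂) / (P(CO)·P(H₂O)) = (1.3)·(0.0041) / ((0.34)·(0.034)) = 0.461
ΔG = RT ln(Q_p/K_p) = (8.314 J mol⁻¹ K⁻¹)(900 K) × ln(0.461/1.6)
   = (7.483 kJ/mol)(-1.244) = -9.31 kJ/mol
ΔG < 0, so the forward reaction is spontaneous (proceeds forward).

ΔG = -9.31 kJ/mol; the forward reaction is spontaneous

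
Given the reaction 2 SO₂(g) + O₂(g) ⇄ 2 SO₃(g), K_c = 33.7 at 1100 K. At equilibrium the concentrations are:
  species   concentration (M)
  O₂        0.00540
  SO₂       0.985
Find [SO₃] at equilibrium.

[SO₃] = 0.420 M

At equilibrium, K_c = [SO₃]² / ([SO₂]²·[O₂]) = 33.7.
([SO₃])² / ((0.985)²·(0.00540)) = 33.7
[SO₃]² = 0.177 ⇒ [SO₃] = 0.420 M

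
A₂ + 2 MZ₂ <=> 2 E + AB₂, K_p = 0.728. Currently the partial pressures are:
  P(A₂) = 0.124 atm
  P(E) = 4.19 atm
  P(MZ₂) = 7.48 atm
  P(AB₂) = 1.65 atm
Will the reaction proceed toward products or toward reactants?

toward reactants

Q_p = P(E)²·P(AB₂) / (P(A₂)·P(MZ₂)²) = (4.19)²·(1.65) / ((0.124)·(7.48)²) = 4.18
Q_p = 4.18 > K_p = 0.728, so the reverse reaction proceeds.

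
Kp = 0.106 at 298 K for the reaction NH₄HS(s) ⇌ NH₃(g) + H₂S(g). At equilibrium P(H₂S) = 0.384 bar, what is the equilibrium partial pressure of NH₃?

(NH₄HS is a pure solid — omitted from Kp.)
At equilibrium, Kp = P(NH₃)·P(H₂S) = 0.106.
(P(NH₃))·(0.384) = 0.106
P(NH₃) = 0.276 bar

P(NH₃) = 0.276 bar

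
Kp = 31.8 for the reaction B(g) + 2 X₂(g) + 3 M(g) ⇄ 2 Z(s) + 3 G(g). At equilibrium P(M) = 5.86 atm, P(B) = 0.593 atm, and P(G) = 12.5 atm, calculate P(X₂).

(Z is a pure solid — omitted from Kp.)
At equilibrium, Kp = P(G)³ / (P(B)·P(X₂)²·P(M)³) = 31.8.
(12.5)³ / ((0.593)·(P(X₂))²·(5.86)³) = 31.8
P(X₂)² = 0.515 ⇒ P(X₂) = 0.717 atm

P(X₂) = 0.717 atm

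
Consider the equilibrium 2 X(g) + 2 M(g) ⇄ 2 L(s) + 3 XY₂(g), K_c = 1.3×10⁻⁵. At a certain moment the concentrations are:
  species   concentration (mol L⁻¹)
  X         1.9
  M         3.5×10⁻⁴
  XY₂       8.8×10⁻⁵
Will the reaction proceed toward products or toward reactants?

(L is a pure solid — omitted from Q_c.)
Q_c = [XY₂]³ / ([X]²·[M]²) = (8.8×10⁻⁵)³ / ((1.9)²·(3.5×10⁻⁴)²) = 1.5×10⁻⁶
Q_c = 1.5×10⁻⁶ < K_c = 1.3×10⁻⁵, so the forward reaction proceeds.

forward (toward products)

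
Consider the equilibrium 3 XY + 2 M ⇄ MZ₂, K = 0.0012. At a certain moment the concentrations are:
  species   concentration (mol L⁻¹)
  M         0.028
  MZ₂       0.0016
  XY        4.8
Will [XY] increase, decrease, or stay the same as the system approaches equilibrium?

Q = [MZ₂] / ([XY]³·[M]²) = (0.0016) / ((4.8)³·(0.028)²) = 0.018
Q = 0.018 > K = 0.0012: net reverse reaction.
XY is a reactant, so it increases.

increase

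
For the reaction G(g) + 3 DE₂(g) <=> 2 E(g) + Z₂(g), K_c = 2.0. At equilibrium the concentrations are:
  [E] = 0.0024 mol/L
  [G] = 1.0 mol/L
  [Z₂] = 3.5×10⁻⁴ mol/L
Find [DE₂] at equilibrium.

[DE₂] = 0.0010 mol/L

At equilibrium, K_c = [E]²·[Z₂] / ([G]·[DE₂]³) = 2.0.
(0.0024)²·(3.5×10⁻⁴) / ((1.0)·([DE₂])³) = 2.0
[DE₂]³ = 1.01×10⁻⁹ ⇒ [DE₂] = 0.0010 mol/L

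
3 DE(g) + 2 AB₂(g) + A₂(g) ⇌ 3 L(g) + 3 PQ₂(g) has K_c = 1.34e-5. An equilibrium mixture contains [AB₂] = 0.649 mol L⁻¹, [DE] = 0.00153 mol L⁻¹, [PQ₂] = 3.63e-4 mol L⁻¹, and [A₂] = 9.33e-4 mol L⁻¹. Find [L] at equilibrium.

At equilibrium, K_c = [L]³·[PQ₂]³ / ([DE]³·[AB₂]²·[A₂]) = 1.34e-5.
([L])³·(3.63e-4)³ / ((0.00153)³·(0.649)²·(9.33e-4)) = 1.34e-5
[L]³ = 3.94e-7 ⇒ [L] = 0.00733 mol L⁻¹

[L] = 0.00733 mol L⁻¹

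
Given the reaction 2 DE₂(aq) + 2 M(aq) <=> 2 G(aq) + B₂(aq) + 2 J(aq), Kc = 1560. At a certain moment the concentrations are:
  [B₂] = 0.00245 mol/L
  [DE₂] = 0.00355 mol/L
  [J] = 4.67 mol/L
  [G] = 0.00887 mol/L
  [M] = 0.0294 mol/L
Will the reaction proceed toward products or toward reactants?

toward products

Qc = [G]²·[B₂]·[J]² / ([DE₂]²·[M]²) = (0.00887)²·(0.00245)·(4.67)² / ((0.00355)²·(0.0294)²) = 386
Qc = 386 < Kc = 1560, so the forward reaction proceeds.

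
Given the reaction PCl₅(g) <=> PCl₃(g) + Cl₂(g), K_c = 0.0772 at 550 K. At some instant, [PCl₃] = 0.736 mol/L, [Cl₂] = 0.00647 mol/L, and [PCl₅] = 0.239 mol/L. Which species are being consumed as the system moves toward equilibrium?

Q_c = [PCl₃]·[Cl₂] / [PCl₅] = (0.736)·(0.00647) / (0.239) = 0.0199
Q_c = 0.0199 < K_c = 0.0772: net forward reaction.

PCl₅ (reactants)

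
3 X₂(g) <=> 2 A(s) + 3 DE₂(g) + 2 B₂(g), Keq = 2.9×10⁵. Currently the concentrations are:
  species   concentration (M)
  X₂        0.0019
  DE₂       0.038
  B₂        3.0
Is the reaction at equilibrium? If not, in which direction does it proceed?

forward (toward products)

(A is a pure solid — omitted from Q.)
Q = [DE₂]³·[B₂]² / [X₂]³ = (0.038)³·(3.0)² / (0.0019)³ = 72000
Q = 72000 < Keq = 2.9×10⁵, so the forward reaction proceeds.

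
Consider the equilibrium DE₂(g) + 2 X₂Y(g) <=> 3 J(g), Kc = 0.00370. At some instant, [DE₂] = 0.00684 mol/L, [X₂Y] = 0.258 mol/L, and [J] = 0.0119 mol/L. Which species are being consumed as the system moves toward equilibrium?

Qc = [J]³ / ([DE₂]·[X₂Y]²) = (0.0119)³ / ((0.00684)·(0.258)²) = 0.00370
Qc = 0.00370 = Kc; the system is at equilibrium.

none (at equilibrium)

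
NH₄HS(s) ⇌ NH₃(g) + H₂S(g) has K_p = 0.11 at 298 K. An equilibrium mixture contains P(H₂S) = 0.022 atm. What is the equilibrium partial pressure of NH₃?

P(NH₃) = 5.0 atm

(NH₄HS is a pure solid — omitted from K_p.)
At equilibrium, K_p = P(NH₃)·P(H₂S) = 0.11.
(P(NH₃))·(0.022) = 0.11
P(NH₃) = 5.00 = 5.0 atm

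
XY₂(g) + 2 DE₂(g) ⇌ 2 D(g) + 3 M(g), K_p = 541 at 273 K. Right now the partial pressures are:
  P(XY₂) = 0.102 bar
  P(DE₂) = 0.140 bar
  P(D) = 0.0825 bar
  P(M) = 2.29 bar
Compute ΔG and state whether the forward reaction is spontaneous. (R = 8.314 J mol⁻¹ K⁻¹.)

Q_p = P(D)²·P(M)³ / (P(XY₂)·P(DE₂)²) = (0.0825)²·(2.29)³ / ((0.102)·(0.140)²) = 40.9
ΔG = RT ln(Q_p/K_p) = (8.314 J mol⁻¹ K⁻¹)(273 K) × ln(40.9/541)
   = (2.270 kJ/mol)(-2.582) = -5.86 kJ/mol
ΔG < 0, so the forward reaction is spontaneous (proceeds forward).

ΔG = -5.86 kJ/mol; the forward reaction is spontaneous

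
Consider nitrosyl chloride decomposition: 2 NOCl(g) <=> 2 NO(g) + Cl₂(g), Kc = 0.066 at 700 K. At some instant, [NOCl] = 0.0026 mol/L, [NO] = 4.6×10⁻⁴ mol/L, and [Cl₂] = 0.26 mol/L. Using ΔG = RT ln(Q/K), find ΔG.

ΔG = -12.2 kJ/mol

Qc = [NO]²·[Cl₂] / [NOCl]² = (4.6×10⁻⁴)²·(0.26) / (0.0026)² = 0.00814
ΔG = RT ln(Qc/Kc) = (8.314 J mol⁻¹ K⁻¹)(700 K) × ln(0.00814/0.066)
   = (5.820 kJ/mol)(-2.093) = -12.2 kJ/mol
ΔG < 0, so the forward reaction is spontaneous (proceeds forward).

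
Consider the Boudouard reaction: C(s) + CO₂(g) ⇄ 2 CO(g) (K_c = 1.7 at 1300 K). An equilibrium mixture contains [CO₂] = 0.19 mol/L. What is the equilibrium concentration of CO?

(C is a pure solid — omitted from K_c.)
At equilibrium, K_c = [CO]² / [CO₂] = 1.7.
([CO])² / (0.19) = 1.7
[CO]² = 0.323 ⇒ [CO] = 0.57 mol/L

[CO] = 0.57 mol/L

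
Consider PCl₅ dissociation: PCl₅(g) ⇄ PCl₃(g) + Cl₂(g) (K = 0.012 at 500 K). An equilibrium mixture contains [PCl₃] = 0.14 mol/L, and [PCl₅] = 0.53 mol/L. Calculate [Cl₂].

[Cl₂] = 0.045 mol/L

At equilibrium, K = [PCl₃]·[Cl₂] / [PCl₅] = 0.012.
(0.14)·([Cl₂]) / (0.53) = 0.012
[Cl₂] = 0.0454 = 0.045 mol/L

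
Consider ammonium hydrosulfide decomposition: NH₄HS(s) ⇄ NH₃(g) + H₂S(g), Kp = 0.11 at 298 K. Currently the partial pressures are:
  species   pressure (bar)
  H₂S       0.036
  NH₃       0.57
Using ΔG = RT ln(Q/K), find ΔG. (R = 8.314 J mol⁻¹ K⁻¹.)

(NH₄HS is a pure solid — omitted from Qp.)
Qp = P(NH₃)·P(H₂S) = (0.57)·(0.036) = 0.0205
ΔG = RT ln(Qp/Kp) = (8.314 J mol⁻¹ K⁻¹)(298 K) × ln(0.0205/0.11)
   = (2.478 kJ/mol)(-1.680) = -4.16 kJ/mol
ΔG < 0, so the forward reaction is spontaneous (proceeds forward).

ΔG = -4.16 kJ/mol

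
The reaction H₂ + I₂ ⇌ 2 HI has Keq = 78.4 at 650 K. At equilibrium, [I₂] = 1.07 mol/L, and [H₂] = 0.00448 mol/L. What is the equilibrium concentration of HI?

At equilibrium, Keq = [HI]² / ([H₂]·[I₂]) = 78.4.
([HI])² / ((0.00448)·(1.07)) = 78.4
[HI]² = 0.376 ⇒ [HI] = 0.613 mol/L

[HI] = 0.613 mol/L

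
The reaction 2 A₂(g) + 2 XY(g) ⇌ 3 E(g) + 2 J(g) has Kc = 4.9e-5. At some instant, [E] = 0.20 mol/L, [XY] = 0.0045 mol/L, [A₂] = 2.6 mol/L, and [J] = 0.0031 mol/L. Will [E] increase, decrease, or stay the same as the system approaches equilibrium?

Qc = [E]³·[J]² / ([A₂]²·[XY]²) = (0.20)³·(0.0031)² / ((2.6)²·(0.0045)²) = 5.6e-4
Qc = 5.6e-4 > Kc = 4.9e-5: net reverse reaction.
E is a product, so it decreases.

decrease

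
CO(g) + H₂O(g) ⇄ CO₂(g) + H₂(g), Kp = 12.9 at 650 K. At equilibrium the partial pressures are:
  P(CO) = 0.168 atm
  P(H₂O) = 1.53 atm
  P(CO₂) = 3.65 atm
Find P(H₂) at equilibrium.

P(H₂) = 0.908 atm

At equilibrium, Kp = P(CO₂)·P(H₂) / (P(CO)·P(H₂O)) = 12.9.
(3.65)·(P(H₂)) / ((0.168)·(1.53)) = 12.9
P(H₂) = 0.908 atm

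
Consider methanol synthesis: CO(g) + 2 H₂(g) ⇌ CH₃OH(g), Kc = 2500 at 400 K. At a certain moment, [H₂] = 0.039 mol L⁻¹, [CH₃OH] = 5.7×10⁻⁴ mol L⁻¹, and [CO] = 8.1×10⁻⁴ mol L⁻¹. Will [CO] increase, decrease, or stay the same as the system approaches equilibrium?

Qc = [CH₃OH] / ([CO]·[H₂]²) = (5.7×10⁻⁴) / ((8.1×10⁻⁴)·(0.039)²) = 460
Qc = 460 < Kc = 2500: net forward reaction.
CO is a reactant, so it decreases.

decrease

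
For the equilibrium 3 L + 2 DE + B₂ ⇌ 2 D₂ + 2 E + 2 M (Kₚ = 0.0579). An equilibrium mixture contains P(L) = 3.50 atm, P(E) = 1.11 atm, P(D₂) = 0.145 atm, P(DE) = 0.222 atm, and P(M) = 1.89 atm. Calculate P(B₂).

P(B₂) = 0.756 atm

At equilibrium, Kₚ = P(D₂)²·P(E)²·P(M)² / (P(L)³·P(DE)²·P(B₂)) = 0.0579.
(0.145)²·(1.11)²·(1.89)² / ((3.50)³·(0.222)²·(P(B₂))) = 0.0579
P(B₂) = 0.756 atm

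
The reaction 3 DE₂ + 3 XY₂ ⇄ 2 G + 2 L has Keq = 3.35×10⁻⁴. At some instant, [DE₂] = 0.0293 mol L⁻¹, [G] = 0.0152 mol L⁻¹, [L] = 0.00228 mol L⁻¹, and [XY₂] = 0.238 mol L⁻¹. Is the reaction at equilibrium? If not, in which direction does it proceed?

toward reactants

Q = [G]²·[L]² / ([DE₂]³·[XY₂]³) = (0.0152)²·(0.00228)² / ((0.0293)³·(0.238)³) = 0.00354
Q = 0.00354 > Keq = 3.35×10⁻⁴, so the reverse reaction proceeds.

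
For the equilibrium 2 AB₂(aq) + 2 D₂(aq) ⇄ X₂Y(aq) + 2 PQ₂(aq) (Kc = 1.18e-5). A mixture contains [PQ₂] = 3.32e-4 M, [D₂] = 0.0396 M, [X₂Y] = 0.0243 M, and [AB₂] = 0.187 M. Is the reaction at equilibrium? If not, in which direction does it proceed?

Qc = [X₂Y]·[PQ₂]² / ([AB₂]²·[D₂]²) = (0.0243)·(3.32e-4)² / ((0.187)²·(0.0396)²) = 4.88e-5
Qc = 4.88e-5 > Kc = 1.18e-5, so the reverse reaction proceeds.

in the reverse direction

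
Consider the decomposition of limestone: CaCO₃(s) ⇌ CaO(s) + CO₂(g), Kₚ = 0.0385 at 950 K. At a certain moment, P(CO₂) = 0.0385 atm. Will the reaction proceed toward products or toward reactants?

no net change (already at equilibrium)

(CaCO₃, CaO are pure solids — omitted from Qₚ.)
Qₚ = P(CO₂) = 0.0385
Qₚ = 0.0385 = Kₚ, so the system is already at equilibrium.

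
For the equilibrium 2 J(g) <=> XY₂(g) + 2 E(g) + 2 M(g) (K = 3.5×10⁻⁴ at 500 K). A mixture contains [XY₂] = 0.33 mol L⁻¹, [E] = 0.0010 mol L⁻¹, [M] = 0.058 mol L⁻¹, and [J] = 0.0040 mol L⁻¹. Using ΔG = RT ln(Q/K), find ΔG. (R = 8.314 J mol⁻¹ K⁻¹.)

ΔG = -6.73 kJ/mol

Q = [XY₂]·[E]²·[M]² / [J]² = (0.33)·(0.0010)²·(0.058)² / (0.0040)² = 6.94×10⁻⁵
ΔG = RT ln(Q/K) = (8.314 J mol⁻¹ K⁻¹)(500 K) × ln(6.94×10⁻⁵/3.5×10⁻⁴)
   = (4.157 kJ/mol)(-1.618) = -6.73 kJ/mol
ΔG < 0, so the forward reaction is spontaneous (proceeds forward).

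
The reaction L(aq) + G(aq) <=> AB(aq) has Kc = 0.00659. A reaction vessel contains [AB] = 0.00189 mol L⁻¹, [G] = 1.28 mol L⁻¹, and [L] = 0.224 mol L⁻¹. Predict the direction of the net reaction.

neither direction; the system is at equilibrium

Qc = [AB] / ([L]·[G]) = (0.00189) / ((0.224)·(1.28)) = 0.00659
Qc = 0.00659 = Kc, so the system is already at equilibrium.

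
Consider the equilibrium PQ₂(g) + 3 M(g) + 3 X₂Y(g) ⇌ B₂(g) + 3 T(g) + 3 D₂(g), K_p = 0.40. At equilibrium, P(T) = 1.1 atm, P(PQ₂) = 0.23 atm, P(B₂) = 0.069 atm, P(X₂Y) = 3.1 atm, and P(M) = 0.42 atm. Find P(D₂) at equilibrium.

At equilibrium, K_p = P(B₂)·P(T)³·P(D₂)³ / (P(PQ₂)·P(M)³·P(X₂Y)³) = 0.40.
(0.069)·(1.1)³·(P(D₂))³ / ((0.23)·(0.42)³·(3.1)³) = 0.40
P(D₂)³ = 2.21 ⇒ P(D₂) = 1.3 atm

P(D₂) = 1.3 atm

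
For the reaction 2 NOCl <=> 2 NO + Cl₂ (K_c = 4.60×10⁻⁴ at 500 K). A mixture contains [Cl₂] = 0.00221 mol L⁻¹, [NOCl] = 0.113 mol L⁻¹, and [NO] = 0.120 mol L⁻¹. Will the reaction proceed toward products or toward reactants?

reverse (toward reactants)

Q_c = [NO]²·[Cl₂] / [NOCl]² = (0.120)²·(0.00221) / (0.113)² = 0.00249
Q_c = 0.00249 > K_c = 4.60×10⁻⁴, so the reverse reaction proceeds.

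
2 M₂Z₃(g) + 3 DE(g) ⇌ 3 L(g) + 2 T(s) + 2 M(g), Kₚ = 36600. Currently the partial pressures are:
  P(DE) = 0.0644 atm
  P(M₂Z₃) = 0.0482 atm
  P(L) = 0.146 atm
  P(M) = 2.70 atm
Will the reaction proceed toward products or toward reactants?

(T is a pure solid — omitted from Qₚ.)
Qₚ = P(L)³·P(M)² / (P(M₂Z₃)²·P(DE)³) = (0.146)³·(2.70)² / ((0.0482)²·(0.0644)³) = 36600
Qₚ = 36600 = Kₚ, so the system is already at equilibrium.

at equilibrium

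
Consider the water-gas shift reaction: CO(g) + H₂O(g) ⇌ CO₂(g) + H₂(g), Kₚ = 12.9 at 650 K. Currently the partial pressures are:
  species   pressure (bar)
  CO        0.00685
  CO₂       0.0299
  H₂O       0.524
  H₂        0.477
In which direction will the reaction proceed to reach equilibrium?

Qₚ = P(CO₂)·P(H₂) / (P(CO)·P(H₂O)) = (0.0299)·(0.477) / ((0.00685)·(0.524)) = 3.97
Qₚ = 3.97 < Kₚ = 12.9, so the forward reaction proceeds.

to the right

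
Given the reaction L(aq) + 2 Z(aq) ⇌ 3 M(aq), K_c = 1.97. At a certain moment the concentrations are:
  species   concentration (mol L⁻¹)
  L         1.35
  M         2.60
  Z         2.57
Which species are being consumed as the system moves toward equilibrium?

none (at equilibrium)

Q_c = [M]³ / ([L]·[Z]²) = (2.60)³ / ((1.35)·(2.57)²) = 1.97
Q_c = 1.97 = K_c; the system is at equilibrium.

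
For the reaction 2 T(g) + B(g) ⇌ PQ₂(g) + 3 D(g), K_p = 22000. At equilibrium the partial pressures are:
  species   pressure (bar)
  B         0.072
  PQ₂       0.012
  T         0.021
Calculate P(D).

P(D) = 3.9 bar

At equilibrium, K_p = P(PQ₂)·P(D)³ / (P(T)²·P(B)) = 22000.
(0.012)·(P(D))³ / ((0.021)²·(0.072)) = 22000
P(D)³ = 58.2 ⇒ P(D) = 3.9 bar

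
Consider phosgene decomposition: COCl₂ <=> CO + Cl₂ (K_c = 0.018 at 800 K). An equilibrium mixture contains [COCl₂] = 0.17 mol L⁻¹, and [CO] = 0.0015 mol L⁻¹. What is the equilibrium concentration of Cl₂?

[Cl₂] = 2.0 mol L⁻¹

At equilibrium, K_c = [CO]·[Cl₂] / [COCl₂] = 0.018.
(0.0015)·([Cl₂]) / (0.17) = 0.018
[Cl₂] = 2.04 = 2.0 mol L⁻¹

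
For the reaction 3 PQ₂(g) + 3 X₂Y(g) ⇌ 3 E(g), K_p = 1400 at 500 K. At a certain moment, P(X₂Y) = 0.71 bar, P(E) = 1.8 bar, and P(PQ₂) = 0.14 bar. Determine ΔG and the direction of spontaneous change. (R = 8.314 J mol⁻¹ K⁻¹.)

ΔG = 6.01 kJ/mol; the forward reaction is non-spontaneous

Q_p = P(E)³ / (P(PQ₂)³·P(X₂Y)³) = (1.8)³ / ((0.14)³·(0.71)³) = 5940
ΔG = RT ln(Q_p/K_p) = (8.314 J mol⁻¹ K⁻¹)(500 K) × ln(5940/1400)
   = (4.157 kJ/mol)(1.445) = 6.01 kJ/mol
ΔG > 0, so the forward reaction is non-spontaneous (proceeds in reverse).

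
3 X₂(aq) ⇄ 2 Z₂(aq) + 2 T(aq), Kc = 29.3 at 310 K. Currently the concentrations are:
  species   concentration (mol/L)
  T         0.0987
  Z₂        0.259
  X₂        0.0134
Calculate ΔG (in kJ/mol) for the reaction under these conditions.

Qc = [Z₂]²·[T]² / [X₂]³ = (0.259)²·(0.0987)² / (0.0134)³ = 272
ΔG = RT ln(Qc/Kc) = (8.314 J mol⁻¹ K⁻¹)(310 K) × ln(272/29.3)
   = (2.577 kJ/mol)(2.228) = 5.74 kJ/mol
ΔG > 0, so the forward reaction is non-spontaneous (proceeds in reverse).

ΔG = 5.74 kJ/mol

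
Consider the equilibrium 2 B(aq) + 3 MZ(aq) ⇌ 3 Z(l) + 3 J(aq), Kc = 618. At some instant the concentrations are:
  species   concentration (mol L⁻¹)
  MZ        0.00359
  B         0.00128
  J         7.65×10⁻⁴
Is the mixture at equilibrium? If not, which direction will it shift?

no; Q > K, reaction proceeds in reverse

(Z is a pure liquid — omitted from Qc.)
Qc = [J]³ / ([B]²·[MZ]³) = (7.65×10⁻⁴)³ / ((0.00128)²·(0.00359)³) = 5910
Qc = 5910 > Kc = 618: net reverse reaction.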